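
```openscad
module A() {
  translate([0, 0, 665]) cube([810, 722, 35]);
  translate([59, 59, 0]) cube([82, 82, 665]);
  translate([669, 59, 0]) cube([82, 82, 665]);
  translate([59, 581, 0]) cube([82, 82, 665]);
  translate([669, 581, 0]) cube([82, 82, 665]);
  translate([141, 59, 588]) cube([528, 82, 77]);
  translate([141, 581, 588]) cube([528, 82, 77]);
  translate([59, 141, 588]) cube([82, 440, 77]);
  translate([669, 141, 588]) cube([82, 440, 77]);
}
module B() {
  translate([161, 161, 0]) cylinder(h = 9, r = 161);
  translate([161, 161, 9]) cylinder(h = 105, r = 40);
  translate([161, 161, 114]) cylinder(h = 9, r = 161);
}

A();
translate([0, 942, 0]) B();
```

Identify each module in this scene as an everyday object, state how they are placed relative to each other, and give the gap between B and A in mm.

A is a table. B is a spool. The spool is on the floor beside the table on its +y side. The gap between the spool and the table is 220 mm.

The spool's nearest face is 220 mm from the table's +y face.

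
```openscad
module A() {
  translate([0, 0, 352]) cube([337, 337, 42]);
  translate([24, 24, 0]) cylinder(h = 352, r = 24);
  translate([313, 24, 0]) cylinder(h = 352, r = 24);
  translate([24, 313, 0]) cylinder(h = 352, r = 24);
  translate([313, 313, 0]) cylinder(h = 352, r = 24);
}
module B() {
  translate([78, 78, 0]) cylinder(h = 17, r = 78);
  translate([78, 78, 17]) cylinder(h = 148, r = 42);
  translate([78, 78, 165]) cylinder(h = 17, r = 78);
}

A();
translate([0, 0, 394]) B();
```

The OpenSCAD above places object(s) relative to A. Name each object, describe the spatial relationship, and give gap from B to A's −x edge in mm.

A is a stool. B is a spool. The spool is on top of the stool. The gap from the spool to the stool's −x edge is 0 mm.

The spool's min-x is at 0; the stool's min-x is 0; gap = 0 mm.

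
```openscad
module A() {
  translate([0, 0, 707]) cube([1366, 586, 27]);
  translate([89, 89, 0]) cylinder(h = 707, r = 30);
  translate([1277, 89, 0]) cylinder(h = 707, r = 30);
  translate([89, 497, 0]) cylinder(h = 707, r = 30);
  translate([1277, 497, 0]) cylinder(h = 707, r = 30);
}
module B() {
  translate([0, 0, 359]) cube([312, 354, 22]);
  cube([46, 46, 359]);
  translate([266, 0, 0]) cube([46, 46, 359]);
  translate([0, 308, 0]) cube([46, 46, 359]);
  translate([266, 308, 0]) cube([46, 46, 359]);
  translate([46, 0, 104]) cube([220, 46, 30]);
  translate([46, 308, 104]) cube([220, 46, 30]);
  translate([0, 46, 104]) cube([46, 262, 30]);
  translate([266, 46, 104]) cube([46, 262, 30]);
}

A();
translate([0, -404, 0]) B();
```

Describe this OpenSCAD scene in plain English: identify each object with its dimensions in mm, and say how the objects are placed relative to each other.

A is a rectangular dining table. The top is 1366×586×27 mm with its upper surface at z = 734 mm. It stands on four round legs of 60 mm diameter, each leg's bounding box inset 59 mm from the nearest pair of top edges, running from the floor to the underside of the top.

B is a four-legged stool. The seat is 312×354 mm, 22 mm thick, top at z = 381 mm. It stands on four square legs, each 46×46 mm in cross-section, from z = 0 to the seat underside, each flush with a corner of the seat. Four stretchers, 46 mm wide and 30 mm tall, connect adjacent legs with their undersides at z = 104 mm, each running between the inner faces of the legs it joins and aligned with the legs' outer faces on the other axis.

The stool is on the floor beside the table on its −y side.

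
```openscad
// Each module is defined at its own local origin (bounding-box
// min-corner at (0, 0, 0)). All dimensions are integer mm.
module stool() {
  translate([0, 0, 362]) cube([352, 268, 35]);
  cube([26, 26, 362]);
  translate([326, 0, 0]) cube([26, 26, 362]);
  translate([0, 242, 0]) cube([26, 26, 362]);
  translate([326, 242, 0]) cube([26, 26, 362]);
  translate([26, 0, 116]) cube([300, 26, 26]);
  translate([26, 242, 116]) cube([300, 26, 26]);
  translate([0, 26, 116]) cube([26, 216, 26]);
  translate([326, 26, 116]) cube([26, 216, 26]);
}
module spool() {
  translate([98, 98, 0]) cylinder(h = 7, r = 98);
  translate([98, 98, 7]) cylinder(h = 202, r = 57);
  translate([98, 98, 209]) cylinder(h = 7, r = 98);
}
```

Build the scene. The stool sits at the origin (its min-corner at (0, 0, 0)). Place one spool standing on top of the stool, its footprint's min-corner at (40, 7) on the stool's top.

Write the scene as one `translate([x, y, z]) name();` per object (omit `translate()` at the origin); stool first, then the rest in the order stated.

stool();
translate([40, 7, 397]) spool();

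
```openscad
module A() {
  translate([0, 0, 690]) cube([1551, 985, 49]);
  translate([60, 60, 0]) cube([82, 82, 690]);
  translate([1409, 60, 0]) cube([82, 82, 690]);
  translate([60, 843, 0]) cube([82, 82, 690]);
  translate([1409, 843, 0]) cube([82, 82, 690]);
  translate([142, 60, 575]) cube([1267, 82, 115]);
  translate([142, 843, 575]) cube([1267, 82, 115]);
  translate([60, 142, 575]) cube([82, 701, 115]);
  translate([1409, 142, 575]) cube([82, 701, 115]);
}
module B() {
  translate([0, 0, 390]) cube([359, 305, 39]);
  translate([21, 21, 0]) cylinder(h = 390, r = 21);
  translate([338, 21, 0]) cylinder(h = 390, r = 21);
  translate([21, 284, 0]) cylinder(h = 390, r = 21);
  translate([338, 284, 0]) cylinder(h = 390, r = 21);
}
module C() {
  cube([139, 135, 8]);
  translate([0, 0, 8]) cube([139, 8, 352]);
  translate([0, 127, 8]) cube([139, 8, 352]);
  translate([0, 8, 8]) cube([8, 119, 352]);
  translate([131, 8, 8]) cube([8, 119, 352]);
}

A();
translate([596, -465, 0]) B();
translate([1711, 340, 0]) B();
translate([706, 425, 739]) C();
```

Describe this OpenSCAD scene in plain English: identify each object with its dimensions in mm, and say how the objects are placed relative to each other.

A is a table with a 1551×985 mm rectangular top, 49 mm thick, top surface at z = 739 mm, supported by four 82×82 mm square legs, each inset 60 mm from the nearest pair of top edges, running from the floor. Four apron rails, 82 mm thick and 115 mm tall, run between adjacent legs with their top edges flush with the underside of the top and their outer faces flush with the legs' outer faces.

B is a simple wooden stool: a rectangular seat 359 mm (x) by 305 mm (y), 39 mm thick, top face at z = 429 mm, on four round legs, each 42 mm in diameter. The legs rest on z = 0, each leg's axis is inset half a diameter from the nearest pair of seat edges (so the leg's bounding box is flush with the corner).

C is an open-topped rectangular box: outside dimensions 139×135×360 mm, with a uniform wall and base thickness of 8 mm. The base is a full 139×135 slab on the floor; four walls sit on top of the base. The front and back walls (the −y and +y sides) span the full width; the two side walls fit between them.

Two stools sit around the table at the −y, +x sides. The open box is on top of the table, centred.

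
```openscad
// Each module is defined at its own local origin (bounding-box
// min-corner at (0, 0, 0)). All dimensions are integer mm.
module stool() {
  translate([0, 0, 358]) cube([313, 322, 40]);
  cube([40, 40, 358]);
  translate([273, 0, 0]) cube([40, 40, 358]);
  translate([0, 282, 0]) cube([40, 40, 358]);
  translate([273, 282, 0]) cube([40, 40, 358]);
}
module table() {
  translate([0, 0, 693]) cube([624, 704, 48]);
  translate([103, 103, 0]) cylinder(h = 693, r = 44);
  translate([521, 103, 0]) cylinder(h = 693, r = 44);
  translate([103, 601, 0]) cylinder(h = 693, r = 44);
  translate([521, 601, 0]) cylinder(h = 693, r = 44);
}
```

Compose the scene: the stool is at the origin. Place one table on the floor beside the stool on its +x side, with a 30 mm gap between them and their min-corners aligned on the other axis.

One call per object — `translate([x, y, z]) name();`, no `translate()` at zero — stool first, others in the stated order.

stool();
translate([343, 0, 0]) table();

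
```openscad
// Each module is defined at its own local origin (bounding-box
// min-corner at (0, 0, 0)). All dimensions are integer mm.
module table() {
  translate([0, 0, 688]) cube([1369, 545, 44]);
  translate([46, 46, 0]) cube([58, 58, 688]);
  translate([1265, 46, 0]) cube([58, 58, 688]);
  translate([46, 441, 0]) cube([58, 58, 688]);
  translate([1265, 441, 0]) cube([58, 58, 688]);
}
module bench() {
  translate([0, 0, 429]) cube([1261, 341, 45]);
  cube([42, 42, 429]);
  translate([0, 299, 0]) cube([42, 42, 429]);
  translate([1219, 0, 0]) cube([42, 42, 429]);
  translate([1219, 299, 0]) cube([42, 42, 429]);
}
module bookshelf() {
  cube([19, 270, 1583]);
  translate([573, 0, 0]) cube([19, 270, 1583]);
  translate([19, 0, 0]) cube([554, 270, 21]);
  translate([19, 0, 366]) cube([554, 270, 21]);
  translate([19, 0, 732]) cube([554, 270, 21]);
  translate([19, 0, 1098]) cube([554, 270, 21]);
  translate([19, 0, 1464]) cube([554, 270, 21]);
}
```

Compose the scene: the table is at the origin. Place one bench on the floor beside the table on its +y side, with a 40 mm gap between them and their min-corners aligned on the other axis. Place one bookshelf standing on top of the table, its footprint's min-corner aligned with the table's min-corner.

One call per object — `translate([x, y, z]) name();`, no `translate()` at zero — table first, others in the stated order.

table();
translate([0, 585, 0]) bench();
translate([0, 0, 732]) bookshelf();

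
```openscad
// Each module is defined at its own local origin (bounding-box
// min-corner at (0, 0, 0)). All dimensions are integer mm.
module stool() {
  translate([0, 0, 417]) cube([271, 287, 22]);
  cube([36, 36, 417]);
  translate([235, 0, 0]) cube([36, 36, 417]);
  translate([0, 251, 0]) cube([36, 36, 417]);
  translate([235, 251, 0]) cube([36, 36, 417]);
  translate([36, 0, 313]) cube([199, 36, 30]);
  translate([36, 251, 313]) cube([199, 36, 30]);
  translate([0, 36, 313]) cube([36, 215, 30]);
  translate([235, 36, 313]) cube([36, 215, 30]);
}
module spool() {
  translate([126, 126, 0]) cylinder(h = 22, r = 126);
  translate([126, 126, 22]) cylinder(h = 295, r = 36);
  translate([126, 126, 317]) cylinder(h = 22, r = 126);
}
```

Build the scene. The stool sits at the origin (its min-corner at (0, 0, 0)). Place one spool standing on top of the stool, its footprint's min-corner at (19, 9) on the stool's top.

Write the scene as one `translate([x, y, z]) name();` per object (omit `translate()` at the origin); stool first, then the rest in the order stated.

stool();
translate([19, 9, 439]) spool();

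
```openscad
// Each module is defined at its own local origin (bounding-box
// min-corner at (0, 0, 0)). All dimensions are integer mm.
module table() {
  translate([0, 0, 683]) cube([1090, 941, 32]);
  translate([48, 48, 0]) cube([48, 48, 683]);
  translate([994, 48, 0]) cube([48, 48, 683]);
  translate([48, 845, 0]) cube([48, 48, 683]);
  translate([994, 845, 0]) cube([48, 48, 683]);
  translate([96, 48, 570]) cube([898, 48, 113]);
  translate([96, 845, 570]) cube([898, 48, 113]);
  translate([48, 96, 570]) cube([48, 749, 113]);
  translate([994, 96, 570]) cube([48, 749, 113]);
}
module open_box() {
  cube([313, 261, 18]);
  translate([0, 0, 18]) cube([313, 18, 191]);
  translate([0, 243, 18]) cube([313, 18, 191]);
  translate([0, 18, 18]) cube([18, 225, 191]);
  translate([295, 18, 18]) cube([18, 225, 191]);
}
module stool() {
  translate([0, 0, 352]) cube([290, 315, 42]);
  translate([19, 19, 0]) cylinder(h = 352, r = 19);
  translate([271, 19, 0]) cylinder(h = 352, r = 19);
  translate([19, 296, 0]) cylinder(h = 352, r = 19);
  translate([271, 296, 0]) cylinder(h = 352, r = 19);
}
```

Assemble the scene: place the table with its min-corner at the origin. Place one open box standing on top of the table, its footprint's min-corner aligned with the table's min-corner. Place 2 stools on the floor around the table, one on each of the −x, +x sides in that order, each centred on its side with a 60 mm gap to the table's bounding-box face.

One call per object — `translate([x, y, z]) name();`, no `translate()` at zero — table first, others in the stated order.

table();
translate([0, 0, 715]) open_box();
translate([-350, 313, 0]) stool();
translate([1150, 313, 0]) stool();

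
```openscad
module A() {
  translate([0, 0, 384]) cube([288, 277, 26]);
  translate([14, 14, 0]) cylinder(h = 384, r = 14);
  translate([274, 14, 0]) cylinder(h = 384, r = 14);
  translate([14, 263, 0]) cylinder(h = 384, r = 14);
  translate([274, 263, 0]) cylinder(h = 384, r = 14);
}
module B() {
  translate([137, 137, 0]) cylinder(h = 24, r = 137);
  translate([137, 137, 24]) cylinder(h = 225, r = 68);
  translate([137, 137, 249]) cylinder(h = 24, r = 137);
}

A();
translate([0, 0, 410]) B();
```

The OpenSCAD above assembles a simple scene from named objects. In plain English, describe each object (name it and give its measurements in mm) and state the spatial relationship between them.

A is a four-legged stool. The seat is a 288×277×26 mm slab whose top surface is at z = 410 mm; four round legs, each 28 mm in diameter, run from the floor (z = 0) to the underside of the seat, each leg's axis is inset half a diameter from the nearest pair of seat edges (so the leg's bounding box is flush with the corner).

B is a spool: two coaxial disc flanges of radius 137 mm and thickness 24 mm, joined by a core cylinder of radius 68 mm and height 225 mm. The lower flange rests on z = 0 and the three cylinders share a vertical axis.

The spool is on top of the stool.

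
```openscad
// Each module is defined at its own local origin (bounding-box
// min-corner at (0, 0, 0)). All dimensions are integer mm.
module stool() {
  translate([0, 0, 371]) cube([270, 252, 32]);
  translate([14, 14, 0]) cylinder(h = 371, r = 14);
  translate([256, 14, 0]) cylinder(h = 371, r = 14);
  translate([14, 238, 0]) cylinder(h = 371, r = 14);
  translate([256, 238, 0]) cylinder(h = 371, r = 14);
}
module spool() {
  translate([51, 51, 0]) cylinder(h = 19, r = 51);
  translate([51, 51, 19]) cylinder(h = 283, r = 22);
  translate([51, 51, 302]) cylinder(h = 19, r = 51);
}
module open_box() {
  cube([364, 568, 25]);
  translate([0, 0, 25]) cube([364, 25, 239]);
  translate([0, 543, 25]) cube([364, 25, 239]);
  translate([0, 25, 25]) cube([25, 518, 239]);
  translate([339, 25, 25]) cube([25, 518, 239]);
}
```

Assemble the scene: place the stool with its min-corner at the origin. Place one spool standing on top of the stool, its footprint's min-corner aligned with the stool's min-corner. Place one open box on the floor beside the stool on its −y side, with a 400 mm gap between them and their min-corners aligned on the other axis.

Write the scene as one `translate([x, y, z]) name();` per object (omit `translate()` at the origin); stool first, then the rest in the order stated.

stool();
translate([0, 0, 403]) spool();
translate([0, -968, 0]) open_box();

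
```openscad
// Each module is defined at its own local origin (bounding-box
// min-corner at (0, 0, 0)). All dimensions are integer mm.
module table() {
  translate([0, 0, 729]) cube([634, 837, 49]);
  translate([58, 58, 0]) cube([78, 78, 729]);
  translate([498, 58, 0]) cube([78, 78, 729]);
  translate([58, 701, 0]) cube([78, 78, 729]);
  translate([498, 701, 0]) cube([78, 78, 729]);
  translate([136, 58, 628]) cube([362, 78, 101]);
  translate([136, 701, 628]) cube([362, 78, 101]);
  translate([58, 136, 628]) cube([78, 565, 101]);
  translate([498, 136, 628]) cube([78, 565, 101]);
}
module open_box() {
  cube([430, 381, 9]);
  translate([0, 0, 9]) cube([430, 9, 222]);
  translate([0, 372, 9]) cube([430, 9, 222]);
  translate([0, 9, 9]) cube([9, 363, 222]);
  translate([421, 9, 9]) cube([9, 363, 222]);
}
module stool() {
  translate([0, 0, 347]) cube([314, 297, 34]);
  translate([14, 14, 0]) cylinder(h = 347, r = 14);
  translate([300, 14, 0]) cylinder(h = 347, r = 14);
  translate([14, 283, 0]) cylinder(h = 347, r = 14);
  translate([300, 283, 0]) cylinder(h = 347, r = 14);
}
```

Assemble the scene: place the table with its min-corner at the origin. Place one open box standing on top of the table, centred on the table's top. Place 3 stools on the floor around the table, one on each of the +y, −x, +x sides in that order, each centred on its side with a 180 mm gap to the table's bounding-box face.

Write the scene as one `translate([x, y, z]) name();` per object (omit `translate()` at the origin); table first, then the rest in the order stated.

table();
translate([102, 228, 778]) open_box();
translate([160, 1017, 0]) stool();
translate([-494, 270, 0]) stool();
translate([814, 270, 0]) stool();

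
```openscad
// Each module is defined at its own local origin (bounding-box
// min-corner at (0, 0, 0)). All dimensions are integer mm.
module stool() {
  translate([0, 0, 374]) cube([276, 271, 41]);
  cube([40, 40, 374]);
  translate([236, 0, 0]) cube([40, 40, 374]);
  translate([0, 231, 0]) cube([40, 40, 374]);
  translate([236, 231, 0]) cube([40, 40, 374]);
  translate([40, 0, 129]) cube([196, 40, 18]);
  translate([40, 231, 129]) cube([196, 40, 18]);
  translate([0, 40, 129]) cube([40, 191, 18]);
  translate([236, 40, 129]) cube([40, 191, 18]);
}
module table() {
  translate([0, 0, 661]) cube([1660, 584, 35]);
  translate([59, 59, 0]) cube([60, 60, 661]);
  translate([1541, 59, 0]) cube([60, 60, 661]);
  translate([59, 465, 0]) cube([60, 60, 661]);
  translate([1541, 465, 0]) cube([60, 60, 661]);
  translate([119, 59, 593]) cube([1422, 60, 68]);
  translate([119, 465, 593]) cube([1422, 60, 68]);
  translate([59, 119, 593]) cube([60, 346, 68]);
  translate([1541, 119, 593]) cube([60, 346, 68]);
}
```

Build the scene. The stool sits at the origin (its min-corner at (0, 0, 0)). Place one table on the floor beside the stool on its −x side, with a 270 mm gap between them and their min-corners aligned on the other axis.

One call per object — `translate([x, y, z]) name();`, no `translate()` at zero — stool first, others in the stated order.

stool();
translate([-1930, 0, 0]) table();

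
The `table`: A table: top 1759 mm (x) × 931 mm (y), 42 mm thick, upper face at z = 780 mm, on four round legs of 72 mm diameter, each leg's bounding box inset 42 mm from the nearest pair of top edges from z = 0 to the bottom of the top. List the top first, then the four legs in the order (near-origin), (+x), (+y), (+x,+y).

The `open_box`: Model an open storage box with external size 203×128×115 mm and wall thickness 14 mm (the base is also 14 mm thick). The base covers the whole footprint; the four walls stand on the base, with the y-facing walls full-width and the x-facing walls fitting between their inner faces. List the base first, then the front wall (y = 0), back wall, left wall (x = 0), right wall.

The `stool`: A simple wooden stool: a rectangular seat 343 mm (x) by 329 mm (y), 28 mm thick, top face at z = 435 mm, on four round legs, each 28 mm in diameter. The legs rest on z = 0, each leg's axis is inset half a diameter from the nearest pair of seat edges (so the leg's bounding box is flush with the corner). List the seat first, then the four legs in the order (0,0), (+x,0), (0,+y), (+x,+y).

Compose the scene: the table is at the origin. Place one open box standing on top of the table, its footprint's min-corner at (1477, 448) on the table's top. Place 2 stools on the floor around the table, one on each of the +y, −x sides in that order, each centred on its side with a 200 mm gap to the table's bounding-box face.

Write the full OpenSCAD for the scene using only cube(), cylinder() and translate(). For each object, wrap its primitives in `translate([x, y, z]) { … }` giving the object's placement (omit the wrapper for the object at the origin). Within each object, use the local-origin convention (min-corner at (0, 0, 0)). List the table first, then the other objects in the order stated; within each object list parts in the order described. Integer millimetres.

translate([0, 0, 738]) cube([1759, 931, 42]);
translate([78, 78, 0]) cylinder(h = 738, r = 36);
translate([1681, 78, 0]) cylinder(h = 738, r = 36);
translate([78, 853, 0]) cylinder(h = 738, r = 36);
translate([1681, 853, 0]) cylinder(h = 738, r = 36);
translate([1477, 448, 780]) {
  cube([203, 128, 14]);
  translate([0, 0, 14]) cube([203, 14, 101]);
  translate([0, 114, 14]) cube([203, 14, 101]);
  translate([0, 14, 14]) cube([14, 100, 101]);
  translate([189, 14, 14]) cube([14, 100, 101]);
}
translate([708, 1131, 0]) {
  translate([0, 0, 407]) cube([343, 329, 28]);
  translate([14, 14, 0]) cylinder(h = 407, r = 14);
  translate([329, 14, 0]) cylinder(h = 407, r = 14);
  translate([14, 315, 0]) cylinder(h = 407, r = 14);
  translate([329, 315, 0]) cylinder(h = 407, r = 14);
}
translate([-543, 301, 0]) {
  translate([0, 0, 407]) cube([343, 329, 28]);
  translate([14, 14, 0]) cylinder(h = 407, r = 14);
  translate([329, 14, 0]) cylinder(h = 407, r = 14);
  translate([14, 315, 0]) cylinder(h = 407, r = 14);
  translate([329, 315, 0]) cylinder(h = 407, r = 14);
}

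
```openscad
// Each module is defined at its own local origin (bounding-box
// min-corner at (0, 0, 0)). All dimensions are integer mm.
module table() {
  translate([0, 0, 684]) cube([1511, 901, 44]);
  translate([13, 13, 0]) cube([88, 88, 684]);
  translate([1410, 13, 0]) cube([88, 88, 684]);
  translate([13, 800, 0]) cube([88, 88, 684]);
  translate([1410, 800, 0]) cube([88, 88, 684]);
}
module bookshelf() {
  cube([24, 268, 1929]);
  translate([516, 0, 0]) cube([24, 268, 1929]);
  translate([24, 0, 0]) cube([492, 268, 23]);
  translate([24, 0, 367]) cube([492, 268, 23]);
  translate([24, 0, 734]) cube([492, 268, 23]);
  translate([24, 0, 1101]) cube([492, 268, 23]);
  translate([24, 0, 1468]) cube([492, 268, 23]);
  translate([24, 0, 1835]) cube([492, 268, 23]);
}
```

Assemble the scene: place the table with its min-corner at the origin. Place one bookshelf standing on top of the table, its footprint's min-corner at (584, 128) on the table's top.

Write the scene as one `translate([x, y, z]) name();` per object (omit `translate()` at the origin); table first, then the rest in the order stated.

table();
translate([584, 128, 728]) bookshelf();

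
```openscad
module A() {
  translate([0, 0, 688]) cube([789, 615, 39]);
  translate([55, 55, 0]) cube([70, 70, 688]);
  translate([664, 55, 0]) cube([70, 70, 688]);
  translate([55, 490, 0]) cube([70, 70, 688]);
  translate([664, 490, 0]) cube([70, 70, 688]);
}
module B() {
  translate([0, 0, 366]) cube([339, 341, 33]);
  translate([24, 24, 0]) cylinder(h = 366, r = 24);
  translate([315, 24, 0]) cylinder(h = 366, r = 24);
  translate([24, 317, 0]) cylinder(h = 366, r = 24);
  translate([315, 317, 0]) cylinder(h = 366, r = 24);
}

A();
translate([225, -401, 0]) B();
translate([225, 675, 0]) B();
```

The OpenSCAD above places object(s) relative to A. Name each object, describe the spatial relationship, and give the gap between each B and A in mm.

A is a table. B is a stool. Two stools sit around the table at the −y, +y sides. The gap between each stool and the table is 60 mm.

Each stool's nearest face is 60 mm from the table's bounding box.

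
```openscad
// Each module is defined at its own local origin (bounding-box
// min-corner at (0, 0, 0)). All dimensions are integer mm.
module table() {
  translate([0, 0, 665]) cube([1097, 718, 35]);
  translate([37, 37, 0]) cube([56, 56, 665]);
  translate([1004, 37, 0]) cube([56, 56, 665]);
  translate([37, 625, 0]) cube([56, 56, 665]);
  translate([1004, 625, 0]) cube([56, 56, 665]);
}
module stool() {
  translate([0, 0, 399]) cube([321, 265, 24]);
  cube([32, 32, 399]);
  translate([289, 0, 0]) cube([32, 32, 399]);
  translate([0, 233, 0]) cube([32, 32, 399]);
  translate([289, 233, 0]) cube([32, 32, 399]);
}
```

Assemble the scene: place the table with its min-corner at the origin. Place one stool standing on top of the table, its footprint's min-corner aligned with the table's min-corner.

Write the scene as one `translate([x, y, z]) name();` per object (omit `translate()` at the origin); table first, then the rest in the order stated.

table();
translate([0, 0, 700]) stool();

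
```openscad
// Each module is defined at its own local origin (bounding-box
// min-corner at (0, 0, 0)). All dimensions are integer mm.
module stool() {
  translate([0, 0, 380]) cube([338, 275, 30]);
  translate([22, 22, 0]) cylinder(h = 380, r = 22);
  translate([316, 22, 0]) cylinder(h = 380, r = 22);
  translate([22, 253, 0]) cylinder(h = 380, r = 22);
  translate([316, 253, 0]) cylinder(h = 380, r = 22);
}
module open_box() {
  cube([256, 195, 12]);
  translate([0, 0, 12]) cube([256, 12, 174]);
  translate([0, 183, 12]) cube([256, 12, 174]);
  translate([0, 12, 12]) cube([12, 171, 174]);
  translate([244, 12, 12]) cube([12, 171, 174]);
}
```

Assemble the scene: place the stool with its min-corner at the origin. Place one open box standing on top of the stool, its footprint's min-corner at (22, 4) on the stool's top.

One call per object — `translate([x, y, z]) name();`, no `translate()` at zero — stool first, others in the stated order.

stool();
translate([22, 4, 410]) open_box();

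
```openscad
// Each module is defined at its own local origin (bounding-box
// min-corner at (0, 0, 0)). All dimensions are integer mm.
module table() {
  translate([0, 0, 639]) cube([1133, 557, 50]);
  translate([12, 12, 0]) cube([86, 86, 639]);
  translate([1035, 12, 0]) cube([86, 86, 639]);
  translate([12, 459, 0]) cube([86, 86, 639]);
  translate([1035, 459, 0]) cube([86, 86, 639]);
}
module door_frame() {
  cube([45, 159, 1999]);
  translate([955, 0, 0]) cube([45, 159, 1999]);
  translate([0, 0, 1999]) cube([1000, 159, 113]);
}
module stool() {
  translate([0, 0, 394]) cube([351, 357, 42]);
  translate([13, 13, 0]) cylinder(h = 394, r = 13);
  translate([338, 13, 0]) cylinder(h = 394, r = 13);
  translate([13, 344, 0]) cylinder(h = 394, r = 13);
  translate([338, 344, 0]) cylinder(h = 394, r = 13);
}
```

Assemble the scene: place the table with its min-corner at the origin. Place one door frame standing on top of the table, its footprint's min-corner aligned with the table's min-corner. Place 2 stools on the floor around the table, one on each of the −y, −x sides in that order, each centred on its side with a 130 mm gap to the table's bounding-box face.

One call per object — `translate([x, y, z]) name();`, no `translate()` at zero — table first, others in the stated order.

table();
translate([0, 0, 689]) door_frame();
translate([391, -487, 0]) stool();
translate([-481, 100, 0]) stool();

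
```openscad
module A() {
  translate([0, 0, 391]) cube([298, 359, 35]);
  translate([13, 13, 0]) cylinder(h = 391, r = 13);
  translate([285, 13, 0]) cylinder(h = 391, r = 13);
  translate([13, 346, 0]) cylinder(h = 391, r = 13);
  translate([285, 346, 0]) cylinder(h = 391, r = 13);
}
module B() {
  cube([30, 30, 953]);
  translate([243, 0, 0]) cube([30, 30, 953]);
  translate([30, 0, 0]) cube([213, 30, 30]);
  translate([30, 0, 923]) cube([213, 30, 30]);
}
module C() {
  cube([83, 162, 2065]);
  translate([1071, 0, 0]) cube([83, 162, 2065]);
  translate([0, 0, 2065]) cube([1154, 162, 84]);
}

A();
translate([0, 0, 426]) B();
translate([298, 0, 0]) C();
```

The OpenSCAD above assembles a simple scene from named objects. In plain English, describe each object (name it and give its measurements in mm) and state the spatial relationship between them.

A is a simple wooden stool: a rectangular seat 298 mm (x) by 359 mm (y), 35 mm thick, top face at z = 426 mm, on four round legs, each 26 mm in diameter. The legs rest on z = 0, each leg's axis is inset half a diameter from the nearest pair of seat edges (so the leg's bounding box is flush with the corner).

B is a picture frame with a 213×893 mm rectangular opening (x by z) and a uniform 30 mm border on every side. Frame depth is 30 mm along y. It is built from two vertical stiles running the full outside height and two horizontal rails spanning the gap between the stiles.

C is a door frame. The clear opening is 988 mm wide and 2065 mm high. Two 83 mm wide jambs, 162 mm deep, stand either side of the opening from the floor to the top of the opening. A 84 mm thick head sits across the top of both jambs, spanning the full outside width of the frame.

The picture frame is on top of the stool. The door frame is against the stool's +x side, with their −y faces flush.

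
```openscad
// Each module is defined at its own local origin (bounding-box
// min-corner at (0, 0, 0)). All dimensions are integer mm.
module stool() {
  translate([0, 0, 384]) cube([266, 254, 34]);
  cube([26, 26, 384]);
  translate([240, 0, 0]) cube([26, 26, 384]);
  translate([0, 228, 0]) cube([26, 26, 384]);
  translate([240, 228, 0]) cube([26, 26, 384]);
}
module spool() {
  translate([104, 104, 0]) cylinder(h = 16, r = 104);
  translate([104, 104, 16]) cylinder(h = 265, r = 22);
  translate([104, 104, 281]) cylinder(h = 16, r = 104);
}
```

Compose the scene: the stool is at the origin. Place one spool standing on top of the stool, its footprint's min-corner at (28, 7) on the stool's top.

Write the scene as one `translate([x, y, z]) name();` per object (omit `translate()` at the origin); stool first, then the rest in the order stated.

stool();
translate([28, 7, 418]) spool();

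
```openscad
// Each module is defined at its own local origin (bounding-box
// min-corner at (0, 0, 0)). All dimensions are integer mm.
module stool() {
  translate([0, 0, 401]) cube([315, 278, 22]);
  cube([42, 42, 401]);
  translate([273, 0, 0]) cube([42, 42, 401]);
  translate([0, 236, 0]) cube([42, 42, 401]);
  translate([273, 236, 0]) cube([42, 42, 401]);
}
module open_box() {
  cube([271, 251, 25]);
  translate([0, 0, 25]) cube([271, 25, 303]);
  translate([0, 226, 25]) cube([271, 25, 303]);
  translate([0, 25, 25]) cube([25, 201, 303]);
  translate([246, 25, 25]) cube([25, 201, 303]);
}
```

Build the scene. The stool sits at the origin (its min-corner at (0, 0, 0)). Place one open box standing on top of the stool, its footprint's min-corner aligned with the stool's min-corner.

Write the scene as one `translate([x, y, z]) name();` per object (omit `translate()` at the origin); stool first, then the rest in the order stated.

stool();
translate([0, 0, 423]) open_box();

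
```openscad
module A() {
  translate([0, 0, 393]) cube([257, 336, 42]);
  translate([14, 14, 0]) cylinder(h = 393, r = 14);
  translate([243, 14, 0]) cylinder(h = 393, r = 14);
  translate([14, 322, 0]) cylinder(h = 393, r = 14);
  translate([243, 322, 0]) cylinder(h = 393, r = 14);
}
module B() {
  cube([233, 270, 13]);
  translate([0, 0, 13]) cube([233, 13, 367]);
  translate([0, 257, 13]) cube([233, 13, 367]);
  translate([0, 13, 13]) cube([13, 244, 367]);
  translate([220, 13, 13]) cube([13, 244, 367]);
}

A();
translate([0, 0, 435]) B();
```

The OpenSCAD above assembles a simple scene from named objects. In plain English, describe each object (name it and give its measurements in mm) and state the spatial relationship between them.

A is a simple wooden stool: a rectangular seat 257 mm (x) by 336 mm (y), 42 mm thick, top face at z = 435 mm, on four round legs, each 28 mm in diameter. The legs rest on z = 0, each leg's axis is inset half a diameter from the nearest pair of seat edges (so the leg's bounding box is flush with the corner).

B is an open storage box with external size 233×270×380 mm and wall thickness 13 mm (the base is also 13 mm thick). The base covers the whole footprint; the four walls stand on the base, with the y-facing walls full-width and the x-facing walls fitting between their inner faces.

The open box is on top of the stool.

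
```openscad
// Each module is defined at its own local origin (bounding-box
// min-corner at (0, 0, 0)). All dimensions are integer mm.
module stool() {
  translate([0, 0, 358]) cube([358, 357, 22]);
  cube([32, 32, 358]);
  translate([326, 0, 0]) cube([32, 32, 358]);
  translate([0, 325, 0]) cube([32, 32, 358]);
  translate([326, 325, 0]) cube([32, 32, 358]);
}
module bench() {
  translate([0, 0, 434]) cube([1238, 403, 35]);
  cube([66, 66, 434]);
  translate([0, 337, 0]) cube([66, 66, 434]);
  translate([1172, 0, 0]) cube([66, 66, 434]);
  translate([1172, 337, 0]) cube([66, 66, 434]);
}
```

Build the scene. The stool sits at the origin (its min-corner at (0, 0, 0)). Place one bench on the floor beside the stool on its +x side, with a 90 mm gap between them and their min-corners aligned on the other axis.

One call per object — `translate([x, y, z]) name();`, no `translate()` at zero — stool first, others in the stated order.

stool();
translate([448, 0, 0]) bench();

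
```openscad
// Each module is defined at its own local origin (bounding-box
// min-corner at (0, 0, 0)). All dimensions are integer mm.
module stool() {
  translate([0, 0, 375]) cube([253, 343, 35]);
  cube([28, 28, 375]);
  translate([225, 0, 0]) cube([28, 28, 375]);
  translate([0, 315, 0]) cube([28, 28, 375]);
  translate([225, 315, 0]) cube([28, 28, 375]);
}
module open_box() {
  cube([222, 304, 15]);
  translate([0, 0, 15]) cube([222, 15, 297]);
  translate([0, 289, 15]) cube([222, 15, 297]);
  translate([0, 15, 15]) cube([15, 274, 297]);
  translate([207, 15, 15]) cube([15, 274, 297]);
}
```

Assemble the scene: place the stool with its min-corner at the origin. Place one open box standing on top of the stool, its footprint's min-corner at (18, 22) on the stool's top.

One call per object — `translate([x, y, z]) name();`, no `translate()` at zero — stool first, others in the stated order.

stool();
translate([18, 22, 410]) open_box();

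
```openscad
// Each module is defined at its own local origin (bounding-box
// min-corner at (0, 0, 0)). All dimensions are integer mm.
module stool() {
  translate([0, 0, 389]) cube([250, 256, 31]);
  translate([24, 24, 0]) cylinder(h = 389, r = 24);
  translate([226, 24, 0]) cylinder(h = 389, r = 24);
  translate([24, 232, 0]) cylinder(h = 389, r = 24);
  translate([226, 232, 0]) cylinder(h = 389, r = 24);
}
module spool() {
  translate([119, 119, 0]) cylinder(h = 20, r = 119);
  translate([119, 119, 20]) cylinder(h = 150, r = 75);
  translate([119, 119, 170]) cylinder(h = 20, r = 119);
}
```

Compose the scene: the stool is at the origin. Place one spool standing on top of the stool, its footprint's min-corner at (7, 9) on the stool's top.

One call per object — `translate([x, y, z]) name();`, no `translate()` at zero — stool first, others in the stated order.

stool();
translate([7, 9, 420]) spool();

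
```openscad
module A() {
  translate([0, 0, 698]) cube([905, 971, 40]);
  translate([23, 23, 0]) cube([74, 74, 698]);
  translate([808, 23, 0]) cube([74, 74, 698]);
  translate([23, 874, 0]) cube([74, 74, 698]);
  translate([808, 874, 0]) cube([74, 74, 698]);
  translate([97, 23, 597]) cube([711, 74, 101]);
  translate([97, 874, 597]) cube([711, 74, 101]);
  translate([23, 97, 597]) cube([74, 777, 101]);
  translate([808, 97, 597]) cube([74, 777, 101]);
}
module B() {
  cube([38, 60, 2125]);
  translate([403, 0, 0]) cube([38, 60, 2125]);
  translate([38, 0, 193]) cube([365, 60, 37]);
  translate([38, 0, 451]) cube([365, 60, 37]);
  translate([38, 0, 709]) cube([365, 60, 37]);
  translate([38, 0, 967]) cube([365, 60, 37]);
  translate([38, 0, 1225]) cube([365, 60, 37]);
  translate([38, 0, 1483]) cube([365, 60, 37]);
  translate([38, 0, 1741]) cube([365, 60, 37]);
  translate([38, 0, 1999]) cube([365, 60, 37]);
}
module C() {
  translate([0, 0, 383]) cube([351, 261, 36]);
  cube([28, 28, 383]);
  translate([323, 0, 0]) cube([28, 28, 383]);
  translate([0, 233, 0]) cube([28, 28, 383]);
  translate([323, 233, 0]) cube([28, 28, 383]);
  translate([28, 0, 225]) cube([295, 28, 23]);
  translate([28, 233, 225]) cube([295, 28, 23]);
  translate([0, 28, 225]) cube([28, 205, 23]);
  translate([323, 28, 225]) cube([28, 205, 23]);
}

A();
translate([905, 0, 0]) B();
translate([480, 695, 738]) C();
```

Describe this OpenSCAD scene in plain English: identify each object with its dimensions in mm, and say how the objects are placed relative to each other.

A is a table with a 905×971 mm rectangular top, 40 mm thick, top surface at z = 738 mm, supported by four 74×74 mm square legs, each inset 23 mm from the nearest pair of top edges, running from the floor. Four apron rails, 74 mm thick and 101 mm tall, run between adjacent legs with their top edges flush with the underside of the top and their outer faces flush with the legs' outer faces.

B is a wooden ladder with two side rails of 38×60 mm section and 2125 mm height, set 441 mm apart overall. Between them run 8 rectangular rungs (60 mm deep, 37 mm thick), front faces flush with the rails' −y face. The bottom of the first rung is 193 mm above the floor and each subsequent rung is 258 mm higher than the one below.

C is a four-legged stool. The seat is 351×261 mm, 36 mm thick, top at z = 419 mm. It stands on four square legs, each 28×28 mm in cross-section, from z = 0 to the seat underside, each flush with a corner of the seat. Four stretchers, 28 mm wide and 23 mm tall, connect adjacent legs with their undersides at z = 225 mm, each running between the inner faces of the legs it joins and aligned with the legs' outer faces on the other axis.

The ladder is against the table's +x side, with their −y faces flush. The stool is on top of the table.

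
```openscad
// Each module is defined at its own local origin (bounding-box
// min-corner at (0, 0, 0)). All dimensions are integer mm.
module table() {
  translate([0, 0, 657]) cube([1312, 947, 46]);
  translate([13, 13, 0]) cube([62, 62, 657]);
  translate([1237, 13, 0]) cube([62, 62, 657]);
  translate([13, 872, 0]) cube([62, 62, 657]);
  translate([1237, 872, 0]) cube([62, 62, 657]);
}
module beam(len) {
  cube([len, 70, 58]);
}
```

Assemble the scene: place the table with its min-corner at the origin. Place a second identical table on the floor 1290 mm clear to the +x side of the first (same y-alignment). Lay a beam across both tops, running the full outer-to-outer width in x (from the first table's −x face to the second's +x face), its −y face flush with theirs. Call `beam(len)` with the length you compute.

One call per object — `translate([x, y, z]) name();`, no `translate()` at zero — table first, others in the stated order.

table();
translate([2602, 0, 0]) table();
translate([0, 0, 703]) beam(3914);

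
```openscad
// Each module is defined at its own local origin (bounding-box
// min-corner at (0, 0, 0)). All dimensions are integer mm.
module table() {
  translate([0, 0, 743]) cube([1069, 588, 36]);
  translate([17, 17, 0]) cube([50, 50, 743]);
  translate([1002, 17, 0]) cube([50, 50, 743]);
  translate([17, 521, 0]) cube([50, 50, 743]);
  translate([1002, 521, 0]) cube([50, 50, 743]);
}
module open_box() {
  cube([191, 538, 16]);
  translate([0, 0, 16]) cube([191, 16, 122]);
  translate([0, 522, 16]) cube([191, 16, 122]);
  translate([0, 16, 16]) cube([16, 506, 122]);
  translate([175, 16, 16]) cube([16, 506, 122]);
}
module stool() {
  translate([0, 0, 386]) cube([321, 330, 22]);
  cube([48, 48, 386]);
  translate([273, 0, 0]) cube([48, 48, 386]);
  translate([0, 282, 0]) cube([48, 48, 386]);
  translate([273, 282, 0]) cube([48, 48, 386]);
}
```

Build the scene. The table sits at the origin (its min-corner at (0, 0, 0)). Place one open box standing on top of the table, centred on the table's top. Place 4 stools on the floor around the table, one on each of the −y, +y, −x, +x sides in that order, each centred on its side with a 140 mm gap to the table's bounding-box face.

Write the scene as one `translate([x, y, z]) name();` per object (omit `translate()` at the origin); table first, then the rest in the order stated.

table();
translate([439, 25, 779]) open_box();
translate([374, -470, 0]) stool();
translate([374, 728, 0]) stool();
translate([-461, 129, 0]) stool();
translate([1209, 129, 0]) stool();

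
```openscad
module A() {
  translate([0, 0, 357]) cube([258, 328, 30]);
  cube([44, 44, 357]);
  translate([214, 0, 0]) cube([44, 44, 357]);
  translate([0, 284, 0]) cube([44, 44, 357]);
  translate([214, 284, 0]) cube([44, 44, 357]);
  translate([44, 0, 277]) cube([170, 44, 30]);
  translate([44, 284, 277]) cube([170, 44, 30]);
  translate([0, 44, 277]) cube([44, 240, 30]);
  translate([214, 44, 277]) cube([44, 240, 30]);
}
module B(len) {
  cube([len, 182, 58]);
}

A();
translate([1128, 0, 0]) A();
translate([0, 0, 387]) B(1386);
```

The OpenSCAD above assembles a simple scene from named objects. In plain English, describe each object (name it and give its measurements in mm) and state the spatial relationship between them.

A is a four-legged stool. The seat is a 258×328×30 mm slab whose top surface is at z = 387 mm; four square legs, each 44×44 mm in cross-section, run from the floor (z = 0) to the underside of the seat, each flush with a corner of the seat. Four stretchers, 44 mm wide and 30 mm tall, connect adjacent legs with their undersides at z = 277 mm, each running between the inner faces of the legs it joins and aligned with the legs' outer faces on the other axis.

B is a rectangular beam 1386 mm long (x), 182 mm deep (y), 58 mm thick (z).

The beam spans the tops of two stools placed 870 mm apart, resting at z = 387 mm.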